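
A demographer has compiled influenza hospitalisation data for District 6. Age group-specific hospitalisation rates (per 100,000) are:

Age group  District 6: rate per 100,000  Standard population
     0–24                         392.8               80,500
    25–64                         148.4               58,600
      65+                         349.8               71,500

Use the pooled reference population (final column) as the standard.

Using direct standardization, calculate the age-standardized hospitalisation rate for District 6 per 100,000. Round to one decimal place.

310.2

Standard total = 210,600; weights = 0.3822, 0.2783, 0.3395.
Standardized rate: 0.3822×392.8 + 0.2783×148.4 + 0.3395×349.8 = 310.1963 per 100,000.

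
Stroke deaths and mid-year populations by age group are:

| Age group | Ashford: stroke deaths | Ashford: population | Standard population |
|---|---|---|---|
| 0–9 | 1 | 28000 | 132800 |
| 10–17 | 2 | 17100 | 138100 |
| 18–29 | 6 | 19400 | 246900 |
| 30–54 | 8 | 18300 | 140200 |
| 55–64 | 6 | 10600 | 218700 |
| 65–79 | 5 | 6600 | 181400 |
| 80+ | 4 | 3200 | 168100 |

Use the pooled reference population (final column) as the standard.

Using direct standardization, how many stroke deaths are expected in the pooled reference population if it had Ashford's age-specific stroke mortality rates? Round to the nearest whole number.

Age-specific rates per 100000 for Ashford: 3.57, 11.70, 30.93, 43.72, 56.60, 75.76, 125.00.
Expected stroke deaths = Σ (standard pop × age-specific rate ÷ 100000)
= 132800×3.57/100000 + 138100×11.70/100000 + 246900×30.93/100000 + 140200×43.72/100000 + 218700×56.60/100000 + 181400×75.76/100000 + 168100×125.00/100000
= 4.74 + 16.15 + 76.36 + 61.29 + 123.79 + 137.42 + 210.12 = 629.89.

630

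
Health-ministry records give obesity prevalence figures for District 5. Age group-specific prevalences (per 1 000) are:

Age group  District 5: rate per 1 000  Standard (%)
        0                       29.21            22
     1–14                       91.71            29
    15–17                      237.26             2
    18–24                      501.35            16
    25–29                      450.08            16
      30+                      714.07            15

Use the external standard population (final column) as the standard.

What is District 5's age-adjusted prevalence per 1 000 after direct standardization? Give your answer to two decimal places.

Standard weights: 0.22, 0.29, 0.02, 0.16, 0.16, 0.15.
Standardized rate: 0.2200×29.21 + 0.2900×91.71 + 0.0200×237.26 + 0.1600×501.35 + 0.1600×450.08 + 0.1500×714.07 = 297.1066 per 1 000.

297.11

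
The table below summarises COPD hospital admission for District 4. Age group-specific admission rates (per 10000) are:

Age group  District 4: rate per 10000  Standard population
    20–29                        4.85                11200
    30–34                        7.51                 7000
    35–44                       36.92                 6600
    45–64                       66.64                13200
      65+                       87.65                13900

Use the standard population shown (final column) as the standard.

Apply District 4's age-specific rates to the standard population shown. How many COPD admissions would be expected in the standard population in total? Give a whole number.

Expected COPD admissions = Σ (standard pop × age-specific rate ÷ 10000)
= 11200×4.85/10000 + 7000×7.51/10000 + 6600×36.92/10000 + 13200×66.64/10000 + 13900×87.65/10000
= 5.43 + 5.26 + 24.37 + 87.96 + 121.83 = 244.85.

245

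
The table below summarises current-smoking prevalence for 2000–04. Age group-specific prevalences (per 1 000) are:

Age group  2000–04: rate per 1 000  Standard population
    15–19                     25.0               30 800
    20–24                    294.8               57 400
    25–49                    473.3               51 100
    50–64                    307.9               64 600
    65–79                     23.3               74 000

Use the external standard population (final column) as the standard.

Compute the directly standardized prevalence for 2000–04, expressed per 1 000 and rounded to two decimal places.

228.47

Standard total = 277 900; weights = 0.1108, 0.2065, 0.1839, 0.2325, 0.2663.
Standardized rate: 0.1108×25.0 + 0.2065×294.8 + 0.1839×473.3 + 0.2325×307.9 + 0.2663×23.3 = 228.4696 per 1 000.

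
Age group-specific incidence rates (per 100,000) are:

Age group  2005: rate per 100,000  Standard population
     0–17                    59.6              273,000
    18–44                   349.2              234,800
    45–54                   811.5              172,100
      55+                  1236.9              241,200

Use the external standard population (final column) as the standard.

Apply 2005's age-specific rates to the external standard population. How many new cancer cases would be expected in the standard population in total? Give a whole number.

5363

Expected new cancer cases = Σ (standard pop × age-specific rate ÷ 100,000)
= 273,000×59.6/100,000 + 234,800×349.2/100,000 + 172,100×811.5/100,000 + 241,200×1236.9/100,000
= 162.71 + 819.92 + 1396.59 + 2983.40 = 5362.62.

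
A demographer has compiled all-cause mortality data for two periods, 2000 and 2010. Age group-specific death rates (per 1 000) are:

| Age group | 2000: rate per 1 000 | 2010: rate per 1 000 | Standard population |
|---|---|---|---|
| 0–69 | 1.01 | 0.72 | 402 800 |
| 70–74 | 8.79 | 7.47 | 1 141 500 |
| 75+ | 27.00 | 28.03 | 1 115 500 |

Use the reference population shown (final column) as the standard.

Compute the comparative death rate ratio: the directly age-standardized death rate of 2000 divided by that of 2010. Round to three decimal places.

1.012

Standard total = 2 659 800; weights = 0.1514, 0.4292, 0.4194.
2000: 0.1514×1.01 + 0.4292×8.79 + 0.4194×27.00 = 15.2489 per 1 000.
2010: 0.1514×0.72 + 0.4292×7.47 + 0.4194×28.03 = 15.0705 per 1 000.
Ratio = 15.2489 ÷ 15.0705 = 1.01184.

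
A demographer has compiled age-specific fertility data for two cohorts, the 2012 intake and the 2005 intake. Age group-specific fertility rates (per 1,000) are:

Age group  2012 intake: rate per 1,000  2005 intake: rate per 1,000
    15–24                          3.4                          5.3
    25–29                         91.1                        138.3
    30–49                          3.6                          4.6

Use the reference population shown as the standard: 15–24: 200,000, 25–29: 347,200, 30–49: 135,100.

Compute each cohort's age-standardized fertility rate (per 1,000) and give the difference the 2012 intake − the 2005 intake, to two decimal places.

Standard total = 682,300; weights = 0.2931, 0.5089, 0.1980.
The 2012 intake: 0.2931×3.4 + 0.5089×91.1 + 0.1980×3.6 = 48.0672 per 1,000.
The 2005 intake: 0.2931×5.3 + 0.5089×138.3 + 0.1980×4.6 = 72.8407 per 1,000.
Difference = 48.0672 − 72.8407 = -24.7735.

-24.77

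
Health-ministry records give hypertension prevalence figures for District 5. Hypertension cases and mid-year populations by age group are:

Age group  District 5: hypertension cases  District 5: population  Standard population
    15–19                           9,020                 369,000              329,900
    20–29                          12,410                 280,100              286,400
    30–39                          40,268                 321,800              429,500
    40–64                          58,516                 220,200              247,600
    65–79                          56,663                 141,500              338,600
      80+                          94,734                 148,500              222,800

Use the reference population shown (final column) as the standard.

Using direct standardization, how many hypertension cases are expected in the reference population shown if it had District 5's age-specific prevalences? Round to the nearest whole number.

418019

Age-specific rates per 1,000 for District 5: 24.444, 44.306, 125.134, 265.740, 400.445, 637.939.
Expected hypertension cases = Σ (standard pop × age-specific rate ÷ 1,000)
= 329,900×24.444/1,000 + 286,400×44.306/1,000 + 429,500×125.134/1,000 + 247,600×265.740/1,000 + 338,600×400.445/1,000 + 222,800×637.939/1,000
= 8064.22 + 12689.13 + 53744.89 + 65797.28 + 135590.75 + 142132.90 = 418019.17.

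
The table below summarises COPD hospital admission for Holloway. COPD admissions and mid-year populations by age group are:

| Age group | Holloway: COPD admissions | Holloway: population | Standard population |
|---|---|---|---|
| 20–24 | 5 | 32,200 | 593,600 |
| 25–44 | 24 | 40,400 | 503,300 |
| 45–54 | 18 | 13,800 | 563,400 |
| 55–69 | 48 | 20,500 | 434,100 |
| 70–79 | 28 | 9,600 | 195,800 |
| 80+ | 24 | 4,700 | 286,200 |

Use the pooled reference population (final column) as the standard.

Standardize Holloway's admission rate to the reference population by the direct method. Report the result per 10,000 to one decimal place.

16.2

Age-specific rates per 10,000 for Holloway: 1.55, 5.94, 13.04, 23.41, 29.17, 51.06.
Standard total = 2,576,400; weights = 0.2304, 0.1954, 0.2187, 0.1685, 0.0760, 0.1111.
Standardized rate: 0.2304×1.55 + 0.1954×5.94 + 0.2187×13.04 + 0.1685×23.41 + 0.0760×29.17 + 0.1111×51.06 = 16.2048 per 10,000.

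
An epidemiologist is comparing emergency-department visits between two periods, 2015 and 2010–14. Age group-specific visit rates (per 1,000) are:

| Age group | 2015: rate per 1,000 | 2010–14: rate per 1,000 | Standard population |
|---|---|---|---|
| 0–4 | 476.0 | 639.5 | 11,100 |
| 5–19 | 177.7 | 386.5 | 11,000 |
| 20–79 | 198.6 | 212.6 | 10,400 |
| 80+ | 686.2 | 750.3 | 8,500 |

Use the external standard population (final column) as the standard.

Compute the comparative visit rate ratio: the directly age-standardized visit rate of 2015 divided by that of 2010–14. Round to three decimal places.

0.759

Standard total = 41,000; weights = 0.2707, 0.2683, 0.2537, 0.2073.
2015: 0.2707×476.0 + 0.2683×177.7 + 0.2537×198.6 + 0.2073×686.2 = 369.1815 per 1,000.
2010–14: 0.2707×639.5 + 0.2683×386.5 + 0.2537×212.6 + 0.2073×750.3 = 486.3059 per 1,000.
Ratio = 369.1815 ÷ 486.3059 = 0.75915.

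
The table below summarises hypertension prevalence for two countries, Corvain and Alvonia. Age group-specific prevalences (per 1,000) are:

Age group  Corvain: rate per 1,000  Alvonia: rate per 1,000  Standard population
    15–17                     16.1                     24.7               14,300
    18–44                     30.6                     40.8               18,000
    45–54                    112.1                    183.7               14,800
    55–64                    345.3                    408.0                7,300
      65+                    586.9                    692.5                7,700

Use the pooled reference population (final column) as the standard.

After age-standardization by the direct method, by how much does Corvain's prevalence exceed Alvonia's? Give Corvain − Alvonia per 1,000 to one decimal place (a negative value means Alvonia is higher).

Standard total = 62,100; weights = 0.2303, 0.2899, 0.2383, 0.1176, 0.1240.
Corvain: 0.2303×16.1 + 0.2899×30.6 + 0.2383×112.1 + 0.1176×345.3 + 0.1240×586.9 = 152.6559 per 1,000.
Alvonia: 0.2303×24.7 + 0.2899×40.8 + 0.2383×183.7 + 0.1176×408.0 + 0.1240×692.5 = 195.1211 per 1,000.
Difference = 152.6559 − 195.1211 = -42.4652.

-42.5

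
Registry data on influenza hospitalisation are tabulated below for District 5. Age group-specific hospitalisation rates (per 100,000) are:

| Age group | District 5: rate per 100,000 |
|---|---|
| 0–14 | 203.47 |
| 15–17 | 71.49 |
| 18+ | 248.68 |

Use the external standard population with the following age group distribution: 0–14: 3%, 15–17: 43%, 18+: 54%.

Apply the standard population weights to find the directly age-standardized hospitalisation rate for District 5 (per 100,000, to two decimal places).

Standard weights: 0.03, 0.43, 0.54.
Standardized rate: 0.0300×203.47 + 0.4300×71.49 + 0.5400×248.68 = 171.1320 per 100,000.

171.13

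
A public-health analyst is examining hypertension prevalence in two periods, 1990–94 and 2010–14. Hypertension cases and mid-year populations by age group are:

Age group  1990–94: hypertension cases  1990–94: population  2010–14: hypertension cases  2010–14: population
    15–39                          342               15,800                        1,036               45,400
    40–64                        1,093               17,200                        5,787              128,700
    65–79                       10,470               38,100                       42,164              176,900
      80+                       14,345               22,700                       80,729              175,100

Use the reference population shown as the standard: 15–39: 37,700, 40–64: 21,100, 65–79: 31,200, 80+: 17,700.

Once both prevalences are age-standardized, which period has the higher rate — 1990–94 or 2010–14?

1990–94

Age-specific rates per 1,000 for 1990–94: 21.646, 63.547, 274.803, 631.938.
For 2010–14: 22.819, 44.965, 238.349, 461.045.
Standard total = 107,700; weights = 0.3500, 0.1959, 0.2897, 0.1643.
1990–94: 0.3500×21.646 + 0.1959×63.547 + 0.2897×274.803 + 0.1643×631.938 = 203.4915 per 1,000.
2010–14: 0.3500×22.819 + 0.1959×44.965 + 0.2897×238.349 + 0.1643×461.045 = 161.6161 per 1,000.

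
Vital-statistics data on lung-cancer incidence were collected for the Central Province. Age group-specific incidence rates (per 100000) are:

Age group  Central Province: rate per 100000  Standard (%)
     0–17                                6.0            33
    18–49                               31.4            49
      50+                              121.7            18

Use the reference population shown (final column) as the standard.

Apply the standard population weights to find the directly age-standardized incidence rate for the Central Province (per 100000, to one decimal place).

Standard weights: 0.33, 0.49, 0.18.
Standardized rate: 0.3300×6.0 + 0.4900×31.4 + 0.1800×121.7 = 39.2720 per 100000.

39.3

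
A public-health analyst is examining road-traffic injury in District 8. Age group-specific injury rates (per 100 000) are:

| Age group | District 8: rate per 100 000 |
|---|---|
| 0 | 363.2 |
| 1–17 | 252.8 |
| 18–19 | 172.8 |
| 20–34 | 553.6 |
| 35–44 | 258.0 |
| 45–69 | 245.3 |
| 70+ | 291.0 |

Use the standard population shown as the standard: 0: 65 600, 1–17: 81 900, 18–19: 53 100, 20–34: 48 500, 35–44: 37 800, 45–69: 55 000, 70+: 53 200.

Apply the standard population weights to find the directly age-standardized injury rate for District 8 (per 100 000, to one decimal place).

301.9

Standard total = 395 100; weights = 0.1660, 0.2073, 0.1344, 0.1228, 0.0957, 0.1392, 0.1346.
Standardized rate: 0.1660×363.2 + 0.2073×252.8 + 0.1344×172.8 + 0.1228×553.6 + 0.0957×258.0 + 0.1392×245.3 + 0.1346×291.0 = 301.8998 per 100 000.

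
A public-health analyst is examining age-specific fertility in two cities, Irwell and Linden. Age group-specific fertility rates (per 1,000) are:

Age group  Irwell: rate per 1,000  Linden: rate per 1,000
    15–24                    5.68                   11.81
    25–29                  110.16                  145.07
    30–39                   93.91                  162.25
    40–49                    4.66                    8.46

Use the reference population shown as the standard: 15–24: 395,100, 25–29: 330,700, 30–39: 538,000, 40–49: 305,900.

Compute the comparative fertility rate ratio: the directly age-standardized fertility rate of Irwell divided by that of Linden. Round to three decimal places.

Standard total = 1,569,700; weights = 0.2517, 0.2107, 0.3427, 0.1949.
Irwell: 0.2517×5.68 + 0.2107×110.16 + 0.3427×93.91 + 0.1949×4.66 = 57.7328 per 1,000.
Linden: 0.2517×11.81 + 0.2107×145.07 + 0.3427×162.25 + 0.1949×8.46 = 90.7939 per 1,000.
Ratio = 57.7328 ÷ 90.7939 = 0.63587.

0.636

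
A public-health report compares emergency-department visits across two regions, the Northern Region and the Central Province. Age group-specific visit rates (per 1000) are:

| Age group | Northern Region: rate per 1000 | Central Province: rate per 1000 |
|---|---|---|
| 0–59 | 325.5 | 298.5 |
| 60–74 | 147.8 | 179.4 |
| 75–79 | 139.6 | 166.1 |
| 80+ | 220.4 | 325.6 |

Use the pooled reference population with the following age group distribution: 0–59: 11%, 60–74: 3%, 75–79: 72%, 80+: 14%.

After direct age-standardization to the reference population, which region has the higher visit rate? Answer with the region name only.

Central Province

Standard weights: 0.11, 0.03, 0.72, 0.14.
The Northern Region: 0.1100×325.5 + 0.0300×147.8 + 0.7200×139.6 + 0.1400×220.4 = 171.6070 per 1000.
The Central Province: 0.1100×298.5 + 0.0300×179.4 + 0.7200×166.1 + 0.1400×325.6 = 203.3930 per 1000.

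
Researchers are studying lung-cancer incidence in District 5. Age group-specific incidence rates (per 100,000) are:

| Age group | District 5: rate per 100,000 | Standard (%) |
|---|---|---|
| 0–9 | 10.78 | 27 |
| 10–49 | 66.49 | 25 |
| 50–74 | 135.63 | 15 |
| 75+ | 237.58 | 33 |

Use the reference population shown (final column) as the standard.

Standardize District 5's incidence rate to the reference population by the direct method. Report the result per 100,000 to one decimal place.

Standard weights: 0.27, 0.25, 0.15, 0.33.
Standardized rate: 0.2700×10.78 + 0.2500×66.49 + 0.1500×135.63 + 0.3300×237.58 = 118.2790 per 100,000.

118.3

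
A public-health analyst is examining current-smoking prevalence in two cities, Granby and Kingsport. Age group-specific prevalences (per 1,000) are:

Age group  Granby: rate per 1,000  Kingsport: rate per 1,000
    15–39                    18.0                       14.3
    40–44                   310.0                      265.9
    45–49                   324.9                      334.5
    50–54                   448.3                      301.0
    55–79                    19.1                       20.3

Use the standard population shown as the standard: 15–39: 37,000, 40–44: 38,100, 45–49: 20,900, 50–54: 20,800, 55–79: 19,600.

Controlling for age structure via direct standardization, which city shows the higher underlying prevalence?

Standard total = 136,400; weights = 0.2713, 0.2793, 0.1532, 0.1525, 0.1437.
Granby: 0.2713×18.0 + 0.2793×310.0 + 0.1532×324.9 + 0.1525×448.3 + 0.1437×19.1 = 212.3637 per 1,000.
Kingsport: 0.2713×14.3 + 0.2793×265.9 + 0.1532×334.5 + 0.1525×301.0 + 0.1437×20.3 = 178.2230 per 1,000.

Granby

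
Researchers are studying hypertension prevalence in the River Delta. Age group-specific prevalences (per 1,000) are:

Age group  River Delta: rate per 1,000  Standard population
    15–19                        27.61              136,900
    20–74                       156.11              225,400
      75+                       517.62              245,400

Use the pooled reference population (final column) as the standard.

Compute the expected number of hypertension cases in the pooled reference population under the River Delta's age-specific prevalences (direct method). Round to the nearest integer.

Expected hypertension cases = Σ (standard pop × age-specific rate ÷ 1,000)
= 136,900×27.61/1,000 + 225,400×156.11/1,000 + 245,400×517.62/1,000
= 3779.81 + 35187.19 + 127023.95 = 165990.95.

165991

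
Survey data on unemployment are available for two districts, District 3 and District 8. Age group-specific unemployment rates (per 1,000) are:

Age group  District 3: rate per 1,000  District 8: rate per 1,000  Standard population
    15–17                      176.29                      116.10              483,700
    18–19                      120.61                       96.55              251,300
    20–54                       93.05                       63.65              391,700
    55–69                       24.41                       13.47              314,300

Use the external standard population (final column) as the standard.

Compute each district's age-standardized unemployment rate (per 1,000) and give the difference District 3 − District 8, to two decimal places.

34.78

Standard total = 1,441,000; weights = 0.3357, 0.1744, 0.2718, 0.2181.
District 3: 0.3357×176.29 + 0.1744×120.61 + 0.2718×93.05 + 0.2181×24.41 = 110.8262 per 1,000.
District 8: 0.3357×116.10 + 0.1744×96.55 + 0.2718×63.65 + 0.2181×13.47 = 76.0485 per 1,000.
Difference = 110.8262 − 76.0485 = 34.7777.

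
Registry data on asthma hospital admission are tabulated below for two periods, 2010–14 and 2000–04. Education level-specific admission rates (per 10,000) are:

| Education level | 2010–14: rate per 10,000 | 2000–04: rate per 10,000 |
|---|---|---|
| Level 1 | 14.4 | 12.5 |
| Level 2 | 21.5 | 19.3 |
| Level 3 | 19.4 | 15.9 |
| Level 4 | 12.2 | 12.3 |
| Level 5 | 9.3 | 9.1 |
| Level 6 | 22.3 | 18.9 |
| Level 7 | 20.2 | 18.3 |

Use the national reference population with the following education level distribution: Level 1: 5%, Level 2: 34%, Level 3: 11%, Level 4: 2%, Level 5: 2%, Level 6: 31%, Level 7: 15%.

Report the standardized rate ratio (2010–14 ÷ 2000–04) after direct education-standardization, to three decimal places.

1.143

Standard weights: 0.05, 0.34, 0.11, 0.02, 0.02, 0.31, 0.15.
2010–14: 0.0500×14.4 + 0.3400×21.5 + 0.1100×19.4 + 0.0200×12.2 + 0.0200×9.3 + 0.3100×22.3 + 0.1500×20.2 = 20.5370 per 10,000.
2000–04: 0.0500×12.5 + 0.3400×19.3 + 0.1100×15.9 + 0.0200×12.3 + 0.0200×9.1 + 0.3100×18.9 + 0.1500×18.3 = 17.9680 per 10,000.
Ratio = 20.5370 ÷ 17.9680 = 1.14298.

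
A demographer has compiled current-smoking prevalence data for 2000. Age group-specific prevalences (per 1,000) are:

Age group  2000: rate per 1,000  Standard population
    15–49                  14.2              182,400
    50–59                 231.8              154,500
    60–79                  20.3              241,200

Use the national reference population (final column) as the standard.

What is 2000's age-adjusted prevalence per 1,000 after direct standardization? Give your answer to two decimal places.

74.90

Standard total = 578,100; weights = 0.3155, 0.2673, 0.4172.
Standardized rate: 0.3155×14.2 + 0.2673×231.8 + 0.4172×20.3 = 74.8997 per 1,000.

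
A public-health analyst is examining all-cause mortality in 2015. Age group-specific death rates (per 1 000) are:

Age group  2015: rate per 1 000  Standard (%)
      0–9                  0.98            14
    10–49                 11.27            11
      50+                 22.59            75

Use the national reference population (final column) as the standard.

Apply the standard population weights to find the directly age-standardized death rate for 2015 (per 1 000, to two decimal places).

18.32

Standard weights: 0.14, 0.11, 0.75.
Standardized rate: 0.1400×0.98 + 0.1100×11.27 + 0.7500×22.59 = 18.3194 per 1 000.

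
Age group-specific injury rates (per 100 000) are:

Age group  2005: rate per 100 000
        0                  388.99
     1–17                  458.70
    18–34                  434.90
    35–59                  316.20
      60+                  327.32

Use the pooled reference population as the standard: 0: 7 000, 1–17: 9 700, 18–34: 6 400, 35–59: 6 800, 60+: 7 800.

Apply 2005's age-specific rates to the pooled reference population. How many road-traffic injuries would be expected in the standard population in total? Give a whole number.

147

Expected road-traffic injuries = Σ (standard pop × age-specific rate ÷ 100 000)
= 7 000×388.99/100 000 + 9 700×458.70/100 000 + 6 400×434.90/100 000 + 6 800×316.20/100 000 + 7 800×327.32/100 000
= 27.23 + 44.49 + 27.83 + 21.50 + 25.53 = 146.59.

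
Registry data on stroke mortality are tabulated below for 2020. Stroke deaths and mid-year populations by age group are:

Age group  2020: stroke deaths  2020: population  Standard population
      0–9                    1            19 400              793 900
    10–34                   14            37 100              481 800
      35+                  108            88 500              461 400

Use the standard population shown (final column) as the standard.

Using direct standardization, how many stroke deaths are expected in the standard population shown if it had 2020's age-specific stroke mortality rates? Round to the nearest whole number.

Age-specific rates per 100 000 for 2020: 5.15, 37.74, 122.03.
Expected stroke deaths = Σ (standard pop × age-specific rate ÷ 100 000)
= 793 900×5.15/100 000 + 481 800×37.74/100 000 + 461 400×122.03/100 000
= 40.92 + 181.81 + 563.06 = 785.80.

786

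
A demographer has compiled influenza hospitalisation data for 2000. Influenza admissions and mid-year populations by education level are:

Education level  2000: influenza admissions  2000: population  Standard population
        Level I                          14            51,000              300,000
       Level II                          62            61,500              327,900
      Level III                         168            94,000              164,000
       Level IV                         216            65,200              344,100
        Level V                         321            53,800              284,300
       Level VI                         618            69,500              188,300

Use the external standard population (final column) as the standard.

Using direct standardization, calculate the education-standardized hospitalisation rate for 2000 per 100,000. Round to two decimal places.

Education-specific rates per 100,000 for 2000: 27.45, 100.81, 178.72, 331.29, 596.65, 889.21.
Standard total = 1,608,600; weights = 0.1865, 0.2038, 0.1020, 0.2139, 0.1767, 0.1171.
Standardized rate: 0.1865×27.45 + 0.2038×100.81 + 0.1020×178.72 + 0.2139×331.29 + 0.1767×596.65 + 0.1171×889.21 = 324.2979 per 100,000.

324.30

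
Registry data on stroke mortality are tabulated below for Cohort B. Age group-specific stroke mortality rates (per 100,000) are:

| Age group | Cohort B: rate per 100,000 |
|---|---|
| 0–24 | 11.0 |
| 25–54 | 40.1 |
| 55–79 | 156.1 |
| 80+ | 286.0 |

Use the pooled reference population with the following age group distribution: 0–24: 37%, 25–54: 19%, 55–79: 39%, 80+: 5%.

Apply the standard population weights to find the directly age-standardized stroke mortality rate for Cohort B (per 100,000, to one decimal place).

Standard weights: 0.37, 0.19, 0.39, 0.05.
Standardized rate: 0.3700×11.0 + 0.1900×40.1 + 0.3900×156.1 + 0.0500×286.0 = 86.8680 per 100,000.

86.9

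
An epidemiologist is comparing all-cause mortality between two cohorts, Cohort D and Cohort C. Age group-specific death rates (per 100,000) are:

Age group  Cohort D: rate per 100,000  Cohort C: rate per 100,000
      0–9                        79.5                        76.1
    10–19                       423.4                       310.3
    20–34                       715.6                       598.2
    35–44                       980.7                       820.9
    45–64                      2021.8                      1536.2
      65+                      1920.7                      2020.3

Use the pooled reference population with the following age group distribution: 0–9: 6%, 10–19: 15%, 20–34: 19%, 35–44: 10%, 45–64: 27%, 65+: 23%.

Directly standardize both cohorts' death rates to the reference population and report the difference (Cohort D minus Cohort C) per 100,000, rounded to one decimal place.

163.7

Standard weights: 0.06, 0.15, 0.19, 0.10, 0.27, 0.23.
Cohort D: 0.0600×79.5 + 0.1500×423.4 + 0.1900×715.6 + 0.1000×980.7 + 0.2700×2021.8 + 0.2300×1920.7 = 1289.9610 per 100,000.
Cohort C: 0.0600×76.1 + 0.1500×310.3 + 0.1900×598.2 + 0.1000×820.9 + 0.2700×1536.2 + 0.2300×2020.3 = 1126.3020 per 100,000.
Difference = 1289.9610 − 1126.3020 = 163.6590.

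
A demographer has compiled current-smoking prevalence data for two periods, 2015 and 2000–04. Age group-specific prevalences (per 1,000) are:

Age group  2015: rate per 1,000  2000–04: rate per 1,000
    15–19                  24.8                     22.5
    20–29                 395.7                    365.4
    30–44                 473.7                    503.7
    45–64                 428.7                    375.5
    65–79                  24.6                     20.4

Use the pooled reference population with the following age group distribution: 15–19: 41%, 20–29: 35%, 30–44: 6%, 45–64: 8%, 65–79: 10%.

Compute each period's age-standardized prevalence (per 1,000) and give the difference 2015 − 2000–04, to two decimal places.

Standard weights: 0.41, 0.35, 0.06, 0.08, 0.10.
2015: 0.4100×24.8 + 0.3500×395.7 + 0.0600×473.7 + 0.0800×428.7 + 0.1000×24.6 = 213.8410 per 1,000.
2000–04: 0.4100×22.5 + 0.3500×365.4 + 0.0600×503.7 + 0.0800×375.5 + 0.1000×20.4 = 199.4170 per 1,000.
Difference = 213.8410 − 199.4170 = 14.4240.

14.42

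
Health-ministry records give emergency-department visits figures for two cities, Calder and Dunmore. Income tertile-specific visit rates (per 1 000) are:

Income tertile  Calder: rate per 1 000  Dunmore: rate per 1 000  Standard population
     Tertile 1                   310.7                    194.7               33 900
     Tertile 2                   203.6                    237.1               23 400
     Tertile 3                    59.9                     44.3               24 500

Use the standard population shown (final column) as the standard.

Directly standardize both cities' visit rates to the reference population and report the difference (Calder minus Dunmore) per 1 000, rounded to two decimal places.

43.16

Standard total = 81 800; weights = 0.4144, 0.2861, 0.2995.
Calder: 0.4144×310.7 + 0.2861×203.6 + 0.2995×59.9 = 204.9452 per 1 000.
Dunmore: 0.4144×194.7 + 0.2861×237.1 + 0.2995×44.3 = 161.7826 per 1 000.
Difference = 204.9452 − 161.7826 = 43.1626.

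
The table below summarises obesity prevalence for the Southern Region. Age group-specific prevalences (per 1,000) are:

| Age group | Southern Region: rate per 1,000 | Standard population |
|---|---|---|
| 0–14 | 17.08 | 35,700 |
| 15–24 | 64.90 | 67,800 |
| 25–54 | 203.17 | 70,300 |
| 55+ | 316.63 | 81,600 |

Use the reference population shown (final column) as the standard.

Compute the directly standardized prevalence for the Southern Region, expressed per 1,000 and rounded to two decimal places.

176.70

Standard total = 255,400; weights = 0.1398, 0.2655, 0.2753, 0.3195.
Standardized rate: 0.1398×17.08 + 0.2655×64.90 + 0.2753×203.17 + 0.3195×316.63 = 176.7026 per 1,000.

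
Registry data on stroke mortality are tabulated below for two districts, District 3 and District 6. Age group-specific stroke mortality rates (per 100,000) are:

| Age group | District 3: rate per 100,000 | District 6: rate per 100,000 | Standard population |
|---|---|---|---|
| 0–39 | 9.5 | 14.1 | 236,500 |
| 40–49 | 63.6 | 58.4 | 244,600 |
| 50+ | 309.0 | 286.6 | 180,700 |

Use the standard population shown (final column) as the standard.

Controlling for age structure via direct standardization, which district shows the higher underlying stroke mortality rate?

District 3

Standard total = 661,800; weights = 0.3574, 0.3696, 0.2730.
District 3: 0.3574×9.5 + 0.3696×63.6 + 0.2730×309.0 = 111.2717 per 100,000.
District 6: 0.3574×14.1 + 0.3696×58.4 + 0.2730×286.6 = 104.8775 per 100,000.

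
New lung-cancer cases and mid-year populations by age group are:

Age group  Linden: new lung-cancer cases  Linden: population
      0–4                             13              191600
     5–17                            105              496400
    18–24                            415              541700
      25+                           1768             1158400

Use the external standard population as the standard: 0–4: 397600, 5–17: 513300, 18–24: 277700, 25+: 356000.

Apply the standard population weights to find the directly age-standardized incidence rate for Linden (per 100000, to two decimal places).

Age-specific rates per 100000 for Linden: 6.78, 21.15, 76.61, 152.62.
Standard total = 1544600; weights = 0.2574, 0.3323, 0.1798, 0.2305.
Standardized rate: 0.2574×6.78 + 0.3323×21.15 + 0.1798×76.61 + 0.2305×152.62 = 57.7264 per 100000.

57.73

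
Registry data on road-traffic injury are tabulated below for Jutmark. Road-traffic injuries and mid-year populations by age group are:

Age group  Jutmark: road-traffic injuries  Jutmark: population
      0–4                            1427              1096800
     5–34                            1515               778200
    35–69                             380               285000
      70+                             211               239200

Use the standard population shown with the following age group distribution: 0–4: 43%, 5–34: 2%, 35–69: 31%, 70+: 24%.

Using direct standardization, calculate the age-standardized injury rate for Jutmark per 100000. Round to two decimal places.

122.34

Age-specific rates per 100000 for Jutmark: 130.11, 194.68, 133.33, 88.21.
Standard weights: 0.43, 0.02, 0.31, 0.24.
Standardized rate: 0.4300×130.11 + 0.0200×194.68 + 0.3100×133.33 + 0.2400×88.21 = 122.3430 per 100000.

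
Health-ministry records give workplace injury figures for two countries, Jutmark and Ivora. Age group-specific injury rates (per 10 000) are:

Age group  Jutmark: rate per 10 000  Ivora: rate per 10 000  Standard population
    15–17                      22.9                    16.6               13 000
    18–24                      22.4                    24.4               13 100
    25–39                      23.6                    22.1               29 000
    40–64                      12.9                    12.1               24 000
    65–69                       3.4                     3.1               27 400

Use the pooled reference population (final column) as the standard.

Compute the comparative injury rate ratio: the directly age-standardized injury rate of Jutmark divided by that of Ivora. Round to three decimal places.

1.082

Standard total = 106 500; weights = 0.1221, 0.1230, 0.2723, 0.2254, 0.2573.
Jutmark: 0.1221×22.9 + 0.1230×22.4 + 0.2723×23.6 + 0.2254×12.9 + 0.2573×3.4 = 15.7587 per 10 000.
Ivora: 0.1221×16.6 + 0.1230×24.4 + 0.2723×22.1 + 0.2254×12.1 + 0.2573×3.1 = 14.5698 per 10 000.
Ratio = 15.7587 ÷ 14.5698 = 1.08160.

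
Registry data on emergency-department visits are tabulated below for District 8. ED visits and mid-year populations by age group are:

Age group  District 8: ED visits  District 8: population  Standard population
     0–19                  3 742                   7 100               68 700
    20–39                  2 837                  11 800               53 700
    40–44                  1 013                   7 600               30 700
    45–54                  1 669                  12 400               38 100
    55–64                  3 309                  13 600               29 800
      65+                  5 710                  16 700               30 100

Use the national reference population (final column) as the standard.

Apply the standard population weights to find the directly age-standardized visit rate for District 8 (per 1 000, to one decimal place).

302.2

Age-specific rates per 1 000 for District 8: 527.042, 240.424, 133.289, 134.597, 243.309, 341.916.
Standard total = 251 100; weights = 0.2736, 0.2139, 0.1223, 0.1517, 0.1187, 0.1199.
Standardized rate: 0.2736×527.042 + 0.2139×240.424 + 0.1223×133.289 + 0.1517×134.597 + 0.1187×243.309 + 0.1199×341.916 = 302.1942 per 1 000.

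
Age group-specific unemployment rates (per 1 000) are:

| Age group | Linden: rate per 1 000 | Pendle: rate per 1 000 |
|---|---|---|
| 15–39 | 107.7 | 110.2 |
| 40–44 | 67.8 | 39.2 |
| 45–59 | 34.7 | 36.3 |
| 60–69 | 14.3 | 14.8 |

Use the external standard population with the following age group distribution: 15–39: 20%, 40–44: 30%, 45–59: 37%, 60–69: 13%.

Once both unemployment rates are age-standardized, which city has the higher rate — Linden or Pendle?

Linden

Standard weights: 0.20, 0.30, 0.37, 0.13.
Linden: 0.2000×107.7 + 0.3000×67.8 + 0.3700×34.7 + 0.1300×14.3 = 56.5780 per 1 000.
Pendle: 0.2000×110.2 + 0.3000×39.2 + 0.3700×36.3 + 0.1300×14.8 = 49.1550 per 1 000.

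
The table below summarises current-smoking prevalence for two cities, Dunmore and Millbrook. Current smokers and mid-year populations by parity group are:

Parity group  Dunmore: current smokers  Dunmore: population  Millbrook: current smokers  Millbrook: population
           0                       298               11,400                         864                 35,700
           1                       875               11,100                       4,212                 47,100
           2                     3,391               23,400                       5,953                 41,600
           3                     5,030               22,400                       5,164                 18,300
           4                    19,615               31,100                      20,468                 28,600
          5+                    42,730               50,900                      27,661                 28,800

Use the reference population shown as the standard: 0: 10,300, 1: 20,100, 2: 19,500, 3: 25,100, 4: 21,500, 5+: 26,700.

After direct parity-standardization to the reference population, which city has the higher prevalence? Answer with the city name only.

Millbrook

Parity-specific rates per 1,000 for Dunmore: 26.140, 78.829, 144.915, 224.554, 630.707, 839.489.
For Millbrook: 24.202, 89.427, 143.101, 282.186, 715.664, 960.451.
Standard total = 123,200; weights = 0.0836, 0.1631, 0.1583, 0.2037, 0.1745, 0.2167.
Dunmore: 0.0836×26.140 + 0.1631×78.829 + 0.1583×144.915 + 0.2037×224.554 + 0.1745×630.707 + 0.2167×839.489 = 375.7338 per 1,000.
Millbrook: 0.0836×24.202 + 0.1631×89.427 + 0.1583×143.101 + 0.2037×282.186 + 0.1745×715.664 + 0.2167×960.451 = 429.7964 per 1,000.
The crude rates (478.64 vs 321.45) would put Dunmore higher, but that reflects its parity composition; once standardized to a common parity structure, Millbrook has the higher underlying rate.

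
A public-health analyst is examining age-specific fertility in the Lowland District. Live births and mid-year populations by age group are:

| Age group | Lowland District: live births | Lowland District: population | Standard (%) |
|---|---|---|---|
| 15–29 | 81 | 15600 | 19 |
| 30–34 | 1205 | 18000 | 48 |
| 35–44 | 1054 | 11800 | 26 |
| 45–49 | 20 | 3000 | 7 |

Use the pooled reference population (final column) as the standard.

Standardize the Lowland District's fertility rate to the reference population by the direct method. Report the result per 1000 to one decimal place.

Age-specific rates per 1000 for the Lowland District: 5.192, 66.944, 89.322, 6.667.
Standard weights: 0.19, 0.48, 0.26, 0.07.
Standardized rate: 0.1900×5.192 + 0.4800×66.944 + 0.2600×89.322 + 0.0700×6.667 = 56.8103 per 1000.

56.8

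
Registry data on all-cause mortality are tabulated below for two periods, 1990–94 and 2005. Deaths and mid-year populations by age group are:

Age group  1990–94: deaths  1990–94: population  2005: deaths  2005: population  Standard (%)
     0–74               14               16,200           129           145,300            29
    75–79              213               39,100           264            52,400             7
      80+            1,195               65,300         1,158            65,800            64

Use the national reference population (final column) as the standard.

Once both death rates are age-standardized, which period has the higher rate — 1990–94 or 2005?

1990–94

Age-specific rates per 1,000 for 1990–94: 0.864, 5.448, 18.300.
For 2005: 0.888, 5.038, 17.599.
Standard weights: 0.29, 0.07, 0.64.
1990–94: 0.2900×0.864 + 0.0700×5.448 + 0.6400×18.300 = 12.3440 per 1,000.
2005: 0.2900×0.888 + 0.0700×5.038 + 0.6400×17.599 = 11.8734 per 1,000.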